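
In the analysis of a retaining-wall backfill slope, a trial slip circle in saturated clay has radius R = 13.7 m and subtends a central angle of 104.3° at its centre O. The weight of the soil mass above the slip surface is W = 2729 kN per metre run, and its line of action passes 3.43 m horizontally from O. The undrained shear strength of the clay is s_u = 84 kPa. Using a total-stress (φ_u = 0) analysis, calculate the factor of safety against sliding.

Taking moments about the centre O, the resisting moment is provided by the undrained shear strength acting along the arc:
Arc length L_a = R·θ = 13.7·(104.3°·π/180) = 13.7·1.8204 = 24.94 m
M_R = s_u·L_a·R = 84·24.94·13.7 = 28700.0 kN·m/m
M_D = W·d = 2729·3.43 = 9360.5 kN·m/m
FS = M_R / M_D = 28700.0 / 9360.5 = 3.066

FS = 3.07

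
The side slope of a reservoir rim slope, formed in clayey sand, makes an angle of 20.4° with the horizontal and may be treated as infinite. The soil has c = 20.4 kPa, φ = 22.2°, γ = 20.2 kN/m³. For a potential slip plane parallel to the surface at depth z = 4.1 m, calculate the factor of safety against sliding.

FS = 1.85

For an infinite slope with a slip plane parallel to the surface (no pore pressure): FS = [c + γz cos²β tanφ] / [γz sinβ cosβ].
γz = 20.2·4.1 = 82.82 kN/m²
Numerator = 20.4 + 82.82·cos²20.4°·tan22.2° = 20.4 + 82.82·0.8785·0.4081 = 50.092 kPa
Denominator = 82.82·sin20.4°·cos20.4° = 82.82·0.3486·0.9373 = 27.058 kPa
FS = 50.092 / 27.058 = 1.851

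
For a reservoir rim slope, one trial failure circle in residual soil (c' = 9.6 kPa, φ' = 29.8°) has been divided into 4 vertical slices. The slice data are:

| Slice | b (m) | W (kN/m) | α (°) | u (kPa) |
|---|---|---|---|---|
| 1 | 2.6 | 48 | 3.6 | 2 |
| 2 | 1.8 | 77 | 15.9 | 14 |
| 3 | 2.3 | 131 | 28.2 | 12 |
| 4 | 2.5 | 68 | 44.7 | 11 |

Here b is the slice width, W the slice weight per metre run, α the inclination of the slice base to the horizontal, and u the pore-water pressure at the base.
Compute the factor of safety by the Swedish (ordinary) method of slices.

Ordinary method of slices: FS = Σ[c'·Δl_i + (W_i cosα_i − u_i·Δl_i)·tanφ'] / Σ W_i sinα_i, with Δl_i = b_i / cosα_i.
Slice 1: Δl = 2.6/cos3.6° = 2.605 m; N'_1 = 48·cos3.6° − 2·2.605 = 42.7; c'Δl = 25.01; W sinα = 3.0
Slice 2: Δl = 1.8/cos15.9° = 1.872 m; N'_2 = 77·cos15.9° − 14·1.872 = 47.9; c'Δl = 17.97; W sinα = 21.1
Slice 3: Δl = 2.3/cos28.2° = 2.610 m; N'_3 = 131·cos28.2° − 12·2.610 = 84.1; c'Δl = 25.05; W sinα = 61.9
Slice 4: Δl = 2.5/cos44.7° = 3.517 m; N'_4 = 68·cos44.7° − 11·3.517 = 9.6; c'Δl = 33.76; W sinα = 47.8
Σc'Δl = 101.8 kN/m; ΣN' = 184.3 kN/m; ΣW sinα = 133.8 kN/m
Resisting = 101.8 + 184.3·tan29.8° = 101.8 + 105.6 = 207.4 kN/m
FS = 207.4 / 133.8 = 1.549

FS = 1.55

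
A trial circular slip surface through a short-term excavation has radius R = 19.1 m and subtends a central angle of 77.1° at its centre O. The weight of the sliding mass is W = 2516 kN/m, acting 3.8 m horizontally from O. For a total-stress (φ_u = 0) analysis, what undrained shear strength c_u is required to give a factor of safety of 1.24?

c_u = 24.2 kPa

FS = c_u·L_a·R / (W·d), so c_u = FS·W·d / (L_a·R).
Arc length L_a = R·θ = 19.1·(77.1°·π/180) = 19.1·1.3456 = 25.70 m
c_u = 1.24·2516·3.8 / (25.70·19.1) = 11855.4 / 490.91 = 24.15 kPa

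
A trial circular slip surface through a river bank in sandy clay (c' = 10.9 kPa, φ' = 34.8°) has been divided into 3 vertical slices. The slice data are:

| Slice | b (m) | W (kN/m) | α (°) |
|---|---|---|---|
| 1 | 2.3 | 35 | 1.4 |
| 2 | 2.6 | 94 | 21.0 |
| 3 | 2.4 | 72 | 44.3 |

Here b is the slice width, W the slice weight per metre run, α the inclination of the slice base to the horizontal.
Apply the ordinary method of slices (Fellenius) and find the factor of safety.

FS = 2.51

Ordinary method of slices: FS = Σ[c'·Δl_i + (W_i cosα_i)·tanφ'] / Σ W_i sinα_i, with Δl_i = b_i / cosα_i.
Slice 1: Δl = 2.3/cos1.4° = 2.301 m; N'_1 = 35·cos1.4° = 35.0; c'Δl = 25.08; W sinα = 0.9
Slice 2: Δl = 2.6/cos21.0° = 2.785 m; N'_2 = 94·cos21.0° = 87.8; c'Δl = 30.36; W sinα = 33.7
Slice 3: Δl = 2.4/cos44.3° = 3.353 m; N'_3 = 72·cos44.3° = 51.5; c'Δl = 36.55; W sinα = 50.3
Σc'Δl = 92.0 kN/m; ΣN' = 174.3 kN/m; ΣW sinα = 84.8 kN/m
Resisting = 92.0 + 174.3·tan34.8° = 92.0 + 121.1 = 213.1 kN/m
FS = 213.1 / 84.8 = 2.512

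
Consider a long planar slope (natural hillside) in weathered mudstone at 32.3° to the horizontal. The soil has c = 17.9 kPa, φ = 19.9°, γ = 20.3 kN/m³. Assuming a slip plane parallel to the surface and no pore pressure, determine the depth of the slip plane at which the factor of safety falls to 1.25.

z = 2.88 m

Setting FS = 1.25 in FS = [c + γz cos²β tanφ] / [γz sinβ cosβ] and solving for z:
z = c / [γ cosβ (FS·sinβ − cosβ·tanφ)]
  = 17.9 / [20.3·cos32.3°·(1.25·sin32.3° − cos32.3°·tan19.9°)]
  = 17.9 / [20.3·0.8453·(1.25·0.5344 − 0.8453·0.3620)]
  = 17.9 / 6.2108 = 2.882 m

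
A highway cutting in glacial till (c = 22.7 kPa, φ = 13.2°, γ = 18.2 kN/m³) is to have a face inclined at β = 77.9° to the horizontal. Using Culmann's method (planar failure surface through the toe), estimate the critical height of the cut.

Culmann's analysis gives the critical failure plane at α_cr = (β + φ)/2 = (77.9 + 13.2)/2 = 45.6°, and the critical height
H_c = (4c/γ) · sinβ cosφ / [1 − cos(β − φ)]
    = (4·22.7/18.2) · sin77.9°·cos13.2° / [1 − cos(64.7°)]
    = 4.989 · 0.9778·0.9736 / [1 − 0.4274]
    = 4.989 · 0.9519 / 0.5726
    = 8.29 m

H_c = 8.29 m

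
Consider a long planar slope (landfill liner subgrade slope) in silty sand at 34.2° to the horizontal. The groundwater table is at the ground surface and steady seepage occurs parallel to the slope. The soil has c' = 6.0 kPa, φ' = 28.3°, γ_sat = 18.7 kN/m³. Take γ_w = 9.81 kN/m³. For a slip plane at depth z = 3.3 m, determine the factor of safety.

FS = 0.59

With seepage parallel to the slope and the water table at the surface, the effective normal stress on the slip plane uses the buoyant unit weight γ' = γ_sat − γ_w while the driving shear stress uses γ_sat:
FS = [c' + γ' z cos²β tanφ'] / [γ_sat z sinβ cosβ]
γ' = 18.7 − 9.81 = 8.89 kN/m³
Numerator = 6.0 + 8.89·3.3·cos²34.2°·tan28.3° = 6.0 + 8.89·3.3·0.6841·0.5384 = 16.806 kPa
Denominator = 18.7·3.3·sin34.2°·cos34.2° = 18.7·3.3·0.5621·0.8271 = 28.688 kPa
FS = 16.806 / 28.688 = 0.586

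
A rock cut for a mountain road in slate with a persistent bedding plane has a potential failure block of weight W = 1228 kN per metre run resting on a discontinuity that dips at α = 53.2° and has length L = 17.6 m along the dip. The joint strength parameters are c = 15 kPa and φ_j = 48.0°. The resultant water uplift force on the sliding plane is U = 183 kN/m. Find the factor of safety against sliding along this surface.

Resolving the block weight along and normal to the plane and applying the Mohr–Coulomb strength on the joint:
N' = W cosα − U = 1228·cos53.2° − 183 = 552.6 kN/m
Driving force T = W sinα = 1228·sin53.2° = 983.3 kN/m
Resisting force R = c·L + N'·tanφ_j = 15·17.6 + 552.6·tan48.0° = 264.0 + 613.7 = 877.7 kN/m
FS = R / T = 877.7 / 983.3 = 0.893

FS = 0.89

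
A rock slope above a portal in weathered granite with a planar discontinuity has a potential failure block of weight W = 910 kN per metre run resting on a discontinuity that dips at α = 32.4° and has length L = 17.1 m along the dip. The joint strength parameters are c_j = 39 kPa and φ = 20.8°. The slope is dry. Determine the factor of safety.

FS = 1.97

Resolving the block weight along and normal to the plane and applying the Mohr–Coulomb strength on the joint:
N' = W cosα = 910·cos32.4° = 768.3 kN/m
Driving force T = W sinα = 910·sin32.4° = 487.6 kN/m
Resisting force R = c_j·L + N'·tanφ = 39·17.1 + 768.3·tan20.8° = 666.9 + 291.9 = 958.8 kN/m
FS = R / T = 958.8 / 487.6 = 1.966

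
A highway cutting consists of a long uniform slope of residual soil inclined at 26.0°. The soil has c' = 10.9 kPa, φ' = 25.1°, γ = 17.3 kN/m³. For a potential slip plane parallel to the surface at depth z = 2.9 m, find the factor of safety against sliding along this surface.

FS = 1.51

For an infinite slope with a slip plane parallel to the surface (no pore pressure): FS = [c' + γz cos²β tanφ'] / [γz sinβ cosβ].
γz = 17.3·2.9 = 50.17 kN/m²
Numerator = 10.9 + 50.17·cos²26.0°·tan25.1° = 10.9 + 50.17·0.8078·0.4684 = 29.885 kPa
Denominator = 50.17·sin26.0°·cos26.0° = 50.17·0.4384·0.8988 = 19.767 kPa
FS = 29.885 / 19.767 = 1.512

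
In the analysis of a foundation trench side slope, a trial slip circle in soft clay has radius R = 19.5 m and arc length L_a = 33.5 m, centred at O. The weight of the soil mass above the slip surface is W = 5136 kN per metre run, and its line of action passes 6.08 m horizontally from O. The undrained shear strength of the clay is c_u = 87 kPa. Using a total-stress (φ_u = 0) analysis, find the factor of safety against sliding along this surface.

Taking moments about the centre O, the resisting moment is provided by the undrained shear strength acting along the arc:
M_R = c_u·L_a·R = 87·33.50·19.5 = 56832.8 kN·m/m
M_D = W·d = 5136·6.08 = 31226.9 kN·m/m
FS = M_R / M_D = 56832.8 / 31226.9 = 1.820

FS = 1.82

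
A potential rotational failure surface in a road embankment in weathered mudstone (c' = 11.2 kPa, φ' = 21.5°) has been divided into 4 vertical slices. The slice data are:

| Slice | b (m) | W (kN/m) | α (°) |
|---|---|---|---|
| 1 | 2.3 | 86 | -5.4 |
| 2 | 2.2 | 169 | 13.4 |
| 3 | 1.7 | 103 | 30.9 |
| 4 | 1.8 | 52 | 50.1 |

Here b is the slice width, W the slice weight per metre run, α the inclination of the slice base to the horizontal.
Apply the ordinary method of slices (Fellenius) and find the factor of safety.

FS = 2.03

Ordinary method of slices: FS = Σ[c'·Δl_i + (W_i cosα_i)·tanφ'] / Σ W_i sinα_i, with Δl_i = b_i / cosα_i.
Slice 1: Δl = 2.3/cos(-5.4°) = 2.310 m; N'_1 = 86·cos(-5.4°) = 85.6; c'Δl = 25.87; W sinα = -8.1
Slice 2: Δl = 2.2/cos13.4° = 2.262 m; N'_2 = 169·cos13.4° = 164.4; c'Δl = 25.33; W sinα = 39.2
Slice 3: Δl = 1.7/cos30.9° = 1.981 m; N'_3 = 103·cos30.9° = 88.4; c'Δl = 22.19; W sinα = 52.9
Slice 4: Δl = 1.8/cos50.1° = 2.806 m; N'_4 = 52·cos50.1° = 33.4; c'Δl = 31.43; W sinα = 39.9
Σc'Δl = 104.8 kN/m; ΣN' = 371.8 kN/m; ΣW sinα = 123.9 kN/m
Resisting = 104.8 + 371.8·tan21.5° = 104.8 + 146.4 = 251.3 kN/m
FS = 251.3 / 123.9 = 2.029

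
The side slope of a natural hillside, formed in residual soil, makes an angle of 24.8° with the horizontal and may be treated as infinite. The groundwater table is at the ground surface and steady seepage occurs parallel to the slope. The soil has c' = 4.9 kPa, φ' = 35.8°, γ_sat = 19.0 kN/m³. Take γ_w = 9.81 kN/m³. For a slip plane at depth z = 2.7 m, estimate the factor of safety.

With seepage parallel to the slope and the water table at the surface, the effective normal stress on the slip plane uses the buoyant unit weight γ' = γ_sat − γ_w while the driving shear stress uses γ_sat:
FS = [c' + γ' z cos²β tanφ'] / [γ_sat z sinβ cosβ]
γ' = 19.0 − 9.81 = 9.19 kN/m³
Numerator = 4.9 + 9.19·2.7·cos²24.8°·tan35.8° = 4.9 + 9.19·2.7·0.8241·0.7212 = 19.647 kPa
Denominator = 19.0·2.7·sin24.8°·cos24.8° = 19.0·2.7·0.4195·0.9078 = 19.533 kPa
FS = 19.647 / 19.533 = 1.006

FS = 1.01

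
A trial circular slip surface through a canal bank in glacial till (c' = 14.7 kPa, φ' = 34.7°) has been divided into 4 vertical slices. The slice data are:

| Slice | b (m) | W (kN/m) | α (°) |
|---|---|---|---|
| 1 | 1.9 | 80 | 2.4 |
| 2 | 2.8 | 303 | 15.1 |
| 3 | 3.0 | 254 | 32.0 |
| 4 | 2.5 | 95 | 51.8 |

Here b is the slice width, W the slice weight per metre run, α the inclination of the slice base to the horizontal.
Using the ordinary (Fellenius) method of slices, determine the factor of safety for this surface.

FS = 2.16

Ordinary method of slices: FS = Σ[c'·Δl_i + (W_i cosα_i)·tanφ'] / Σ W_i sinα_i, with Δl_i = b_i / cosα_i.
Slice 1: Δl = 1.9/cos2.4° = 1.902 m; N'_1 = 80·cos2.4° = 79.9; c'Δl = 27.95; W sinα = 3.4
Slice 2: Δl = 2.8/cos15.1° = 2.900 m; N'_2 = 303·cos15.1° = 292.5; c'Δl = 42.63; W sinα = 78.9
Slice 3: Δl = 3.0/cos32.0° = 3.538 m; N'_3 = 254·cos32.0° = 215.4; c'Δl = 52.00; W sinα = 134.6
Slice 4: Δl = 2.5/cos51.8° = 4.043 m; N'_4 = 95·cos51.8° = 58.7; c'Δl = 59.43; W sinα = 74.7
Σc'Δl = 182.0 kN/m; ΣN' = 646.6 kN/m; ΣW sinα = 291.5 kN/m
Resisting = 182.0 + 646.6·tan34.7° = 182.0 + 447.7 = 629.8 kN/m
FS = 629.8 / 291.5 = 2.160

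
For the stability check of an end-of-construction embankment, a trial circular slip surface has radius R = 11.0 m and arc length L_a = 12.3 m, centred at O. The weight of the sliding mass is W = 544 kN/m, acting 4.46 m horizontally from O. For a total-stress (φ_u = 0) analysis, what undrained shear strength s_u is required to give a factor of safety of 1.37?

FS = s_u·L_a·R / (W·d), so s_u = FS·W·d / (L_a·R).
s_u = 1.37·544·4.46 / (12.30·11.0) = 3323.9 / 135.30 = 24.57 kPa

s_u = 24.6 kPa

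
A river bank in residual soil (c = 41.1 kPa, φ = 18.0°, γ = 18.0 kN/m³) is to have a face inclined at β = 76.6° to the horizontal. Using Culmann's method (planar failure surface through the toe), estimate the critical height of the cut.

H_c = 17.64 m

Culmann's analysis gives the critical failure plane at α_cr = (β + φ)/2 = (76.6 + 18.0)/2 = 47.3°, and the critical height
H_c = (4c/γ) · sinβ cosφ / [1 − cos(β − φ)]
    = (4·41.1/18.0) · sin76.6°·cos18.0° / [1 − cos(58.6°)]
    = 9.133 · 0.9728·0.9511 / [1 − 0.5210]
    = 9.133 · 0.9252 / 0.4790
    = 17.64 m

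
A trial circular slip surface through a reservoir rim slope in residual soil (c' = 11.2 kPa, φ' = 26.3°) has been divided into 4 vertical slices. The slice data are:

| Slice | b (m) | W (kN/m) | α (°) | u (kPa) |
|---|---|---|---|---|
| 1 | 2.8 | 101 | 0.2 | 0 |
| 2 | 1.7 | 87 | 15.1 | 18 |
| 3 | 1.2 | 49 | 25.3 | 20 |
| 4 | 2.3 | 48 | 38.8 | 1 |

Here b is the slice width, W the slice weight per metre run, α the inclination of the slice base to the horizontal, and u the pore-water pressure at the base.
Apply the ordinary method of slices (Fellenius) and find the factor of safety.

Ordinary method of slices: FS = Σ[c'·Δl_i + (W_i cosα_i − u_i·Δl_i)·tanφ'] / Σ W_i sinα_i, with Δl_i = b_i / cosα_i.
Slice 1: Δl = 2.8/cos0.2° = 2.800 m; N'_1 = 101·cos0.2° − 0·2.800 = 101.0; c'Δl = 31.36; W sinα = 0.4
Slice 2: Δl = 1.7/cos15.1° = 1.761 m; N'_2 = 87·cos15.1° − 18·1.761 = 52.3; c'Δl = 19.72; W sinα = 22.7
Slice 3: Δl = 1.2/cos25.3° = 1.327 m; N'_3 = 49·cos25.3° − 20·1.327 = 17.8; c'Δl = 14.87; W sinα = 20.9
Slice 4: Δl = 2.3/cos38.8° = 2.951 m; N'_4 = 48·cos38.8° − 1·2.951 = 34.5; c'Δl = 33.05; W sinα = 30.1
Σc'Δl = 99.0 kN/m; ΣN' = 205.5 kN/m; ΣW sinα = 74.0 kN/m
Resisting = 99.0 + 205.5·tan26.3° = 99.0 + 101.6 = 200.6 kN/m
FS = 200.6 / 74.0 = 2.709

FS = 2.71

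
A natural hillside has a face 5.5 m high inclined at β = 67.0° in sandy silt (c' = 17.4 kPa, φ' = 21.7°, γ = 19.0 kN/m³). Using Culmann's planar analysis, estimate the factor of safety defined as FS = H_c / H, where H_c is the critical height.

FS = 1.92

H_c = (4c'/γ) · sinβ cosφ' / [1 − cos(β − φ')]
    = (4·17.4/19.0) · sin67.0°·cos21.7° / [1 − cos45.3°]
    = 3.663 · 0.8553 / 0.2966 = 10.56 m
FS = H_c / H = 10.56 / 5.5 = 1.921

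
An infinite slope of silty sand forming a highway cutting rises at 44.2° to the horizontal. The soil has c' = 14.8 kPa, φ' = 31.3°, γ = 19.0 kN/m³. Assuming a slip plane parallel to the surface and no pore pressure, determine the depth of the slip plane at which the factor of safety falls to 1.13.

Setting FS = 1.13 in FS = [c' + γz cos²β tanφ'] / [γz sinβ cosβ] and solving for z:
z = c' / [γ cosβ (FS·sinβ − cosβ·tanφ')]
  = 14.8 / [19.0·cos44.2°·(1.13·sin44.2° − cos44.2°·tan31.3°)]
  = 14.8 / [19.0·0.7169·(1.13·0.6972 − 0.7169·0.6080)]
  = 14.8 / 4.7934 = 3.088 m

z = 3.09 m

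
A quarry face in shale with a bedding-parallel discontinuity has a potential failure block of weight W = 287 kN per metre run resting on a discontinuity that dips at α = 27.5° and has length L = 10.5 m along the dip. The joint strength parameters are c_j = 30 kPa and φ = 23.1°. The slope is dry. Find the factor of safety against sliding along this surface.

FS = 3.20

Resolving the block weight along and normal to the plane and applying the Mohr–Coulomb strength on the joint:
N' = W cosα = 287·cos27.5° = 254.6 kN/m
Driving force T = W sinα = 287·sin27.5° = 132.5 kN/m
Resisting force R = c_j·L + N'·tanφ = 30·10.5 + 254.6·tan23.1° = 315.0 + 108.6 = 423.6 kN/m
FS = R / T = 423.6 / 132.5 = 3.196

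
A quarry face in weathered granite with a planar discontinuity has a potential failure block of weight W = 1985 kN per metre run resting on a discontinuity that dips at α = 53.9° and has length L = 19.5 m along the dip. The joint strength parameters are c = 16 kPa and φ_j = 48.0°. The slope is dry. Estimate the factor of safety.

FS = 1.00

Resolving the block weight along and normal to the plane and applying the Mohr–Coulomb strength on the joint:
N' = W cosα = 1985·cos53.9° = 1169.6 kN/m
Driving force T = W sinα = 1985·sin53.9° = 1603.9 kN/m
Resisting force R = c·L + N'·tanφ_j = 16·19.5 + 1169.6·tan48.0° = 312.0 + 1298.9 = 1610.9 kN/m
FS = R / T = 1610.9 / 1603.9 = 1.004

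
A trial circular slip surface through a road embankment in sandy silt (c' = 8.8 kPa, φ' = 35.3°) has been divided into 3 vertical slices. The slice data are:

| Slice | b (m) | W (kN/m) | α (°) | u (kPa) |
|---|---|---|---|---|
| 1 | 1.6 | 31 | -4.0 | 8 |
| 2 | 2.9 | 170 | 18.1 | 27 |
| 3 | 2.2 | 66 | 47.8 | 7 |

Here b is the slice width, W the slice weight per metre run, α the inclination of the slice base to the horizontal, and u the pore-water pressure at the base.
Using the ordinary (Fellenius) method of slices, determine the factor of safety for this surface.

Ordinary method of slices: FS = Σ[c'·Δl_i + (W_i cosα_i − u_i·Δl_i)·tanφ'] / Σ W_i sinα_i, with Δl_i = b_i / cosα_i.
Slice 1: Δl = 1.6/cos(-4.0°) = 1.604 m; N'_1 = 31·cos(-4.0°) − 8·1.604 = 18.1; c'Δl = 14.11; W sinα = -2.2
Slice 2: Δl = 2.9/cos18.1° = 3.051 m; N'_2 = 170·cos18.1° − 27·3.051 = 79.2; c'Δl = 26.85; W sinα = 52.8
Slice 3: Δl = 2.2/cos47.8° = 3.275 m; N'_3 = 66·cos47.8° − 7·3.275 = 21.4; c'Δl = 28.82; W sinα = 48.9
Σc'Δl = 69.8 kN/m; ΣN' = 118.7 kN/m; ΣW sinα = 99.5 kN/m
Resisting = 69.8 + 118.7·tan35.3° = 69.8 + 84.1 = 153.8 kN/m
FS = 153.8 / 99.5 = 1.545

FS = 1.55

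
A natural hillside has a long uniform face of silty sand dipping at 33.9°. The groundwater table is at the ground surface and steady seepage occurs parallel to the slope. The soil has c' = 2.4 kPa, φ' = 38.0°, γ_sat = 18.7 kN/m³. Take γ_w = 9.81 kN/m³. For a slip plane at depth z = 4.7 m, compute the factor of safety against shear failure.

With seepage parallel to the slope and the water table at the surface, the effective normal stress on the slip plane uses the buoyant unit weight γ' = γ_sat − γ_w while the driving shear stress uses γ_sat:
FS = [c' + γ' z cos²β tanφ'] / [γ_sat z sinβ cosβ]
γ' = 18.7 − 9.81 = 8.89 kN/m³
Numerator = 2.4 + 8.89·4.7·cos²33.9°·tan38.0° = 2.4 + 8.89·4.7·0.6889·0.7813 = 24.889 kPa
Denominator = 18.7·4.7·sin33.9°·cos33.9° = 18.7·4.7·0.5577·0.8300 = 40.687 kPa
FS = 24.889 / 40.687 = 0.612

FS = 0.61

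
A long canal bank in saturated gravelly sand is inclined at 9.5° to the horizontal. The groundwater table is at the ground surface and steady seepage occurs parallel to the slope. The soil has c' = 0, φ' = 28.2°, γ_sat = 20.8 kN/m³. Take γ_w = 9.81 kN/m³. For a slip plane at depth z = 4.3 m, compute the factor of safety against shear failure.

With seepage parallel to the slope and the water table at the surface, the effective normal stress on the slip plane uses the buoyant unit weight γ' = γ_sat − γ_w while the driving shear stress uses γ_sat:
FS = [c' + γ' z cos²β tanφ'] / [γ_sat z sinβ cosβ]
(For c' = 0 this reduces to FS = (γ'/γ_sat)·tanφ'/tanβ.)
γ' = 20.8 − 9.81 = 10.99 kN/m³
Numerator = 0.0 + 10.99·4.3·cos²9.5°·tan28.2° = 0.0 + 10.99·4.3·0.9728·0.5362 = 24.649 kPa
Denominator = 20.8·4.3·sin9.5°·cos9.5° = 20.8·4.3·0.1650·0.9863 = 14.559 kPa
FS = 24.649 / 14.559 = 1.693

FS = 1.69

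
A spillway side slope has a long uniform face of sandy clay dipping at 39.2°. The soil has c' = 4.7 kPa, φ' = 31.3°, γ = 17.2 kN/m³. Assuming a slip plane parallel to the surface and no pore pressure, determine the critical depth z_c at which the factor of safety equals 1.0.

Setting FS = 1.00 in FS = [c' + γz cos²β tanφ'] / [γz sinβ cosβ] and solving for z:
z = c' / [γ cosβ (FS·sinβ − cosβ·tanφ')]
  = 4.7 / [17.2·cos39.2°·(1.00·sin39.2° − cos39.2°·tan31.3°)]
  = 4.7 / [17.2·0.7749·(1.00·0.6320 − 0.7749·0.6080)]
  = 4.7 / 2.1441 = 2.192 m

z_c = 2.19 m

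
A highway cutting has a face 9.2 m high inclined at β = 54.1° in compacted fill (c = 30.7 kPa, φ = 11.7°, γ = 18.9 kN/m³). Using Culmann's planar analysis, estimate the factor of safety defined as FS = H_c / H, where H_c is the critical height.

H_c = (4c/γ) · sinβ cosφ / [1 − cos(β − φ)]
    = (4·30.7/18.9) · sin54.1°·cos11.7° / [1 − cos42.4°]
    = 6.497 · 0.7932 / 0.2615 = 19.71 m
FS = H_c / H = 19.71 / 9.2 = 2.142

FS = 2.14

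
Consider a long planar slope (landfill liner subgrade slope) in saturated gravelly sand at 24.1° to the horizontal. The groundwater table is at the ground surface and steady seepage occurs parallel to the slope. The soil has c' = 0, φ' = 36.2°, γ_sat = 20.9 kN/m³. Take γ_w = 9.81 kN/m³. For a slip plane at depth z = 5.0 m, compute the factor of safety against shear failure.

FS = 0.87

With seepage parallel to the slope and the water table at the surface, the effective normal stress on the slip plane uses the buoyant unit weight γ' = γ_sat − γ_w while the driving shear stress uses γ_sat:
FS = [c' + γ' z cos²β tanφ'] / [γ_sat z sinβ cosβ]
(For c' = 0 this reduces to FS = (γ'/γ_sat)·tanφ'/tanβ.)
γ' = 20.9 − 9.81 = 11.09 kN/m³
Numerator = 0.0 + 11.09·5.0·cos²24.1°·tan36.2° = 0.0 + 11.09·5.0·0.8333·0.7319 = 33.817 kPa
Denominator = 20.9·5.0·sin24.1°·cos24.1° = 20.9·5.0·0.4083·0.9128 = 38.951 kPa
FS = 33.817 / 38.951 = 0.868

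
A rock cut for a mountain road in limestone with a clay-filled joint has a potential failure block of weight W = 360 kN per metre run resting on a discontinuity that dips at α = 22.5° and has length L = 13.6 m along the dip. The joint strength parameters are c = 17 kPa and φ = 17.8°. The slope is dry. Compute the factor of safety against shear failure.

Resolving the block weight along and normal to the plane and applying the Mohr–Coulomb strength on the joint:
N' = W cosα = 360·cos22.5° = 332.6 kN/m
Driving force T = W sinα = 360·sin22.5° = 137.8 kN/m
Resisting force R = c·L + N'·tanφ = 17·13.6 + 332.6·tan17.8° = 231.2 + 106.8 = 338.0 kN/m
FS = R / T = 338.0 / 137.8 = 2.453

FS = 2.45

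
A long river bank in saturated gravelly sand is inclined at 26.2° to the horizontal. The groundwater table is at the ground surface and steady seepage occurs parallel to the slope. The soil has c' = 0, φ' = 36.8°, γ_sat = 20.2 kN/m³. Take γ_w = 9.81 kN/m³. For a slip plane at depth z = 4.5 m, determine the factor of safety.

FS = 0.78

With seepage parallel to the slope and the water table at the surface, the effective normal stress on the slip plane uses the buoyant unit weight γ' = γ_sat − γ_w while the driving shear stress uses γ_sat:
FS = [c' + γ' z cos²β tanφ'] / [γ_sat z sinβ cosβ]
(For c' = 0 this reduces to FS = (γ'/γ_sat)·tanφ'/tanβ.)
γ' = 20.2 − 9.81 = 10.39 kN/m³
Numerator = 0.0 + 10.39·4.5·cos²26.2°·tan36.8° = 0.0 + 10.39·4.5·0.8051·0.7481 = 28.159 kPa
Denominator = 20.2·4.5·sin26.2°·cos26.2° = 20.2·4.5·0.4415·0.8973 = 36.010 kPa
FS = 28.159 / 36.010 = 0.782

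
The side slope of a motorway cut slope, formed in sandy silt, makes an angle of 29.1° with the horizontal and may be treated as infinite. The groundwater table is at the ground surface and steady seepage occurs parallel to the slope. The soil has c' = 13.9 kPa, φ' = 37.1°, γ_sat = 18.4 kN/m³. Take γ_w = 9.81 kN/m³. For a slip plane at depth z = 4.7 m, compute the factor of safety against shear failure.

With seepage parallel to the slope and the water table at the surface, the effective normal stress on the slip plane uses the buoyant unit weight γ' = γ_sat − γ_w while the driving shear stress uses γ_sat:
FS = [c' + γ' z cos²β tanφ'] / [γ_sat z sinβ cosβ]
γ' = 18.4 − 9.81 = 8.59 kN/m³
Numerator = 13.9 + 8.59·4.7·cos²29.1°·tan37.1° = 13.9 + 8.59·4.7·0.7635·0.7563 = 37.212 kPa
Denominator = 18.4·4.7·sin29.1°·cos29.1° = 18.4·4.7·0.4863·0.8738 = 36.749 kPa
FS = 37.212 / 36.749 = 1.013

FS = 1.01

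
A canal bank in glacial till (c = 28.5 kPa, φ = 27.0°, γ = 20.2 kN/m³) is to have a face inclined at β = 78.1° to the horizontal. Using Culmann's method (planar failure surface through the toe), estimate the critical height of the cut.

H_c = 13.23 m

Culmann's analysis gives the critical failure plane at α_cr = (β + φ)/2 = (78.1 + 27.0)/2 = 52.5°, and the critical height
H_c = (4c/γ) · sinβ cosφ / [1 − cos(β − φ)]
    = (4·28.5/20.2) · sin78.1°·cos27.0° / [1 − cos(51.1°)]
    = 5.644 · 0.9785·0.8910 / [1 − 0.6280]
    = 5.644 · 0.8719 / 0.3720
    = 13.23 m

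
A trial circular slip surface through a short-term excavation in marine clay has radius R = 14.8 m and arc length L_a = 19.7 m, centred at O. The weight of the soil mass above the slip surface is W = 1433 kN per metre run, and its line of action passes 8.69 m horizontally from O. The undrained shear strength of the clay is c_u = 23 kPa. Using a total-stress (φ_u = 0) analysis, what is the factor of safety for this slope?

Taking moments about the centre O, the resisting moment is provided by the undrained shear strength acting along the arc:
M_R = c_u·L_a·R = 23·19.70·14.8 = 6705.9 kN·m/m
M_D = W·d = 1433·8.69 = 12452.8 kN·m/m
FS = M_R / M_D = 6705.9 / 12452.8 = 0.539

FS = 0.54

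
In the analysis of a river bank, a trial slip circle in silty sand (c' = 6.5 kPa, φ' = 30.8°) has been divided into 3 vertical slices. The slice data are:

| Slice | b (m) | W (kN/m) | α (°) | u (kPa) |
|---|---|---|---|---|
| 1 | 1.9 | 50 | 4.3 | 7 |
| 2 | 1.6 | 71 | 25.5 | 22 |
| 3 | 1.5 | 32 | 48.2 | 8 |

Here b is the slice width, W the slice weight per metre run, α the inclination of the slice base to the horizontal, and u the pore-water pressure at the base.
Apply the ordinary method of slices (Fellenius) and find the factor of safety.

Ordinary method of slices: FS = Σ[c'·Δl_i + (W_i cosα_i − u_i·Δl_i)·tanφ'] / Σ W_i sinα_i, with Δl_i = b_i / cosα_i.
Slice 1: Δl = 1.9/cos4.3° = 1.905 m; N'_1 = 50·cos4.3° − 7·1.905 = 36.5; c'Δl = 12.38; W sinα = 3.7
Slice 2: Δl = 1.6/cos25.5° = 1.773 m; N'_2 = 71·cos25.5° − 22·1.773 = 25.1; c'Δl = 11.52; W sinα = 30.6
Slice 3: Δl = 1.5/cos48.2° = 2.250 m; N'_3 = 32·cos48.2° − 8·2.250 = 3.3; c'Δl = 14.63; W sinα = 23.9
Σc'Δl = 38.5 kN/m; ΣN' = 64.9 kN/m; ΣW sinα = 58.2 kN/m
Resisting = 38.5 + 64.9·tan30.8° = 38.5 + 38.7 = 77.2 kN/m
FS = 77.2 / 58.2 = 1.328

FS = 1.33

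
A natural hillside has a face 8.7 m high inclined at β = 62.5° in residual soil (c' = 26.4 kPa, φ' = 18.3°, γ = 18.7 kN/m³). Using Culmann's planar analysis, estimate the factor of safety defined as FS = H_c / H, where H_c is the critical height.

FS = 1.93

H_c = (4c'/γ) · sinβ cosφ' / [1 − cos(β − φ')]
    = (4·26.4/18.7) · sin62.5°·cos18.3° / [1 − cos44.2°]
    = 5.647 · 0.8422 / 0.2831 = 16.80 m
FS = H_c / H = 16.80 / 8.7 = 1.931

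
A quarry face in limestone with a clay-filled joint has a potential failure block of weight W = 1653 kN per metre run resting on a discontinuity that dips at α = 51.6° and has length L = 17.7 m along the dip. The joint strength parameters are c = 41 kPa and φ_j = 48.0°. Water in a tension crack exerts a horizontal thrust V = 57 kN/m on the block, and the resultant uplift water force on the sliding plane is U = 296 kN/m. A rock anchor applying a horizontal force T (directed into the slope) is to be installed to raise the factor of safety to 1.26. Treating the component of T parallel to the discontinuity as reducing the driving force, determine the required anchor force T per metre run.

T = 114 kN/m

Resolving forces along and normal to the sliding plane, with the horizontal anchor force T adding T·sinα to the effective normal force and T·cosα acting up the plane against the driving force:
FS = [cL + (W cosα − U − V sinα + T sinα) tanφ_j] / [W sinα + V cosα − T cosα]
Without the anchor: N' = 686.1 kN/m, driving T_d = 1330.9 kN/m, resisting R = 41·17.7 + 686.1·tan48.0° = 1487.7 kN/m, FS = 1.12.
Setting FS = 1.26 and solving for T:
1.26·(1330.9 − T cos51.6°) = 1487.7 + T sin51.6°·tan48.0°
T·(sin51.6°·tan48.0° + 1.26·cos51.6°) = 1.26·1330.9 − 1487.7
T·(0.7837·1.1106 + 1.26·0.6211) = 1676.9 − 1487.7 = 189.2
T·1.6530 = 189.2
T = 114.5 kN/m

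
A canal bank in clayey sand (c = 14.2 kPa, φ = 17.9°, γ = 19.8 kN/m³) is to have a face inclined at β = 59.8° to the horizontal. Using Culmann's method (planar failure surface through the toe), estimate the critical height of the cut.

Culmann's analysis gives the critical failure plane at α_cr = (β + φ)/2 = (59.8 + 17.9)/2 = 38.8°, and the critical height
H_c = (4c/γ) · sinβ cosφ / [1 − cos(β − φ)]
    = (4·14.2/19.8) · sin59.8°·cos17.9° / [1 − cos(41.9°)]
    = 2.869 · 0.8643·0.9516 / [1 − 0.7443]
    = 2.869 · 0.8224 / 0.2557
    = 9.23 m

H_c = 9.23 m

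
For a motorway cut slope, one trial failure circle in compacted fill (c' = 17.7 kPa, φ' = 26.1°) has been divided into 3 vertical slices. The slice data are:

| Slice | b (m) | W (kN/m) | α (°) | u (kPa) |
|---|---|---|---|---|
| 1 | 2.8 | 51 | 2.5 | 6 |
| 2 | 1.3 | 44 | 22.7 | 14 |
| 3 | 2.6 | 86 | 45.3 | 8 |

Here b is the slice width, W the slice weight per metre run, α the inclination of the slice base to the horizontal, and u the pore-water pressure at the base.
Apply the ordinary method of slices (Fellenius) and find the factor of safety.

Ordinary method of slices: FS = Σ[c'·Δl_i + (W_i cosα_i − u_i·Δl_i)·tanφ'] / Σ W_i sinα_i, with Δl_i = b_i / cosα_i.
Slice 1: Δl = 2.8/cos2.5° = 2.803 m; N'_1 = 51·cos2.5° − 6·2.803 = 34.1; c'Δl = 49.61; W sinα = 2.2
Slice 2: Δl = 1.3/cos22.7° = 1.409 m; N'_2 = 44·cos22.7° − 14·1.409 = 20.9; c'Δl = 24.94; W sinα = 17.0
Slice 3: Δl = 2.6/cos45.3° = 3.696 m; N'_3 = 86·cos45.3° − 8·3.696 = 30.9; c'Δl = 65.43; W sinα = 61.1
Σc'Δl = 140.0 kN/m; ΣN' = 85.9 kN/m; ΣW sinα = 80.3 kN/m
Resisting = 140.0 + 85.9·tan26.1° = 140.0 + 42.1 = 182.1 kN/m
FS = 182.1 / 80.3 = 2.266

FS = 2.27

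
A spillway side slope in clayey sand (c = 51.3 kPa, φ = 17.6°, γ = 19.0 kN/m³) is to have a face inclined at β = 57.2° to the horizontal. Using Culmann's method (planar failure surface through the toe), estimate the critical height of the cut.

Culmann's analysis gives the critical failure plane at α_cr = (β + φ)/2 = (57.2 + 17.6)/2 = 37.4°, and the critical height
H_c = (4c/γ) · sinβ cosφ / [1 − cos(β − φ)]
    = (4·51.3/19.0) · sin57.2°·cos17.6° / [1 − cos(39.6°)]
    = 10.800 · 0.8406·0.9532 / [1 − 0.7705]
    = 10.800 · 0.8012 / 0.2295
    = 37.71 m

H_c = 37.71 m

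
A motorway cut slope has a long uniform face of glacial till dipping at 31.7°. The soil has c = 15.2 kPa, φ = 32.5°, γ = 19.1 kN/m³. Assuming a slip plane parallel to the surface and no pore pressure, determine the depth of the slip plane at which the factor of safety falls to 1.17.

z = 12.85 m

Setting FS = 1.17 in FS = [c + γz cos²β tanφ] / [γz sinβ cosβ] and solving for z:
z = c / [γ cosβ (FS·sinβ − cosβ·tanφ)]
  = 15.2 / [19.1·cos31.7°·(1.17·sin31.7° − cos31.7°·tan32.5°)]
  = 15.2 / [19.1·0.8508·(1.17·0.5255 − 0.8508·0.6371)]
  = 15.2 / 1.1826 = 12.853 m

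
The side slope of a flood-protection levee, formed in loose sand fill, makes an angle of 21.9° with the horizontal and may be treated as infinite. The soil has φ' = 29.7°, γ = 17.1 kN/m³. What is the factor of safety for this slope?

For a dry cohesionless infinite slope the factor of safety is FS = tanφ' / tanβ.
FS = tan29.7° / tan21.9° = 0.5704 / 0.4020 = 1.419

FS = 1.42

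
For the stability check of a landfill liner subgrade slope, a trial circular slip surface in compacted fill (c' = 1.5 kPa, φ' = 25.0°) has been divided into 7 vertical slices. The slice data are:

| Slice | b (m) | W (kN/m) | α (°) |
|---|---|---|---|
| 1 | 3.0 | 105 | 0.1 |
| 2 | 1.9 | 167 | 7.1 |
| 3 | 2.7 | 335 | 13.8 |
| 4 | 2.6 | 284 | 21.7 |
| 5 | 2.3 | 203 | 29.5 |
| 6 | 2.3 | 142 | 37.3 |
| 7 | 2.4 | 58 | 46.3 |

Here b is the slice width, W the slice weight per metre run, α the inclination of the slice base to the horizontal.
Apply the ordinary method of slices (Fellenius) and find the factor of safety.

Ordinary method of slices: FS = Σ[c'·Δl_i + (W_i cosα_i)·tanφ'] / Σ W_i sinα_i, with Δl_i = b_i / cosα_i.
Slice 1: Δl = 3.0/cos0.1° = 3.000 m; N'_1 = 105·cos0.1° = 105.0; c'Δl = 4.50; W sinα = 0.2
Slice 2: Δl = 1.9/cos7.1° = 1.915 m; N'_2 = 167·cos7.1° = 165.7; c'Δl = 2.87; W sinα = 20.6
Slice 3: Δl = 2.7/cos13.8° = 2.780 m; N'_3 = 335·cos13.8° = 325.3; c'Δl = 4.17; W sinα = 79.9
Slice 4: Δl = 2.6/cos21.7° = 2.798 m; N'_4 = 284·cos21.7° = 263.9; c'Δl = 4.20; W sinα = 105.0
Slice 5: Δl = 2.3/cos29.5° = 2.643 m; N'_5 = 203·cos29.5° = 176.7; c'Δl = 3.96; W sinα = 100.0
Slice 6: Δl = 2.3/cos37.3° = 2.891 m; N'_6 = 142·cos37.3° = 113.0; c'Δl = 4.34; W sinα = 86.1
Slice 7: Δl = 2.4/cos46.3° = 3.474 m; N'_7 = 58·cos46.3° = 40.1; c'Δl = 5.21; W sinα = 41.9
Σc'Δl = 29.3 kN/m; ΣN' = 1189.6 kN/m; ΣW sinα = 433.7 kN/m
Resisting = 29.3 + 1189.6·tan25.0° = 29.3 + 554.7 = 584.0 kN/m
FS = 584.0 / 433.7 = 1.347

FS = 1.35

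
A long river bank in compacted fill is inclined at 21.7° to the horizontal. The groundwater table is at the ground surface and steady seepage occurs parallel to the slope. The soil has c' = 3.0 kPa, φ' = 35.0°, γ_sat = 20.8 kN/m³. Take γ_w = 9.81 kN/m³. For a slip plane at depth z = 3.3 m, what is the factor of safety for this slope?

With seepage parallel to the slope and the water table at the surface, the effective normal stress on the slip plane uses the buoyant unit weight γ' = γ_sat − γ_w while the driving shear stress uses γ_sat:
FS = [c' + γ' z cos²β tanφ'] / [γ_sat z sinβ cosβ]
γ' = 20.8 − 9.81 = 10.99 kN/m³
Numerator = 3.0 + 10.99·3.3·cos²21.7°·tan35.0° = 3.0 + 10.99·3.3·0.8633·0.7002 = 24.923 kPa
Denominator = 20.8·3.3·sin21.7°·cos21.7° = 20.8·3.3·0.3697·0.9291 = 23.581 kPa
FS = 24.923 / 23.581 = 1.057

FS = 1.06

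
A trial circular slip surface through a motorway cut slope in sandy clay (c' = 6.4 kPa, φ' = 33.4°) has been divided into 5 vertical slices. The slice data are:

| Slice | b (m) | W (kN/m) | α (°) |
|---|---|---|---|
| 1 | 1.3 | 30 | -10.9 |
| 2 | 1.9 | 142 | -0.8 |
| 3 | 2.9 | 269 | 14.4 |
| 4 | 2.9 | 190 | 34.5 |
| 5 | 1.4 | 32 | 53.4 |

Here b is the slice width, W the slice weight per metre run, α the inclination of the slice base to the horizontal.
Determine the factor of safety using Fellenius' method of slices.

FS = 2.48

Ordinary method of slices: FS = Σ[c'·Δl_i + (W_i cosα_i)·tanφ'] / Σ W_i sinα_i, with Δl_i = b_i / cosα_i.
Slice 1: Δl = 1.3/cos(-10.9°) = 1.324 m; N'_1 = 30·cos(-10.9°) = 29.5; c'Δl = 8.47; W sinα = -5.7
Slice 2: Δl = 1.9/cos(-0.8°) = 1.900 m; N'_2 = 142·cos(-0.8°) = 142.0; c'Δl = 12.16; W sinα = -2.0
Slice 3: Δl = 2.9/cos14.4° = 2.994 m; N'_3 = 269·cos14.4° = 260.5; c'Δl = 19.16; W sinα = 66.9
Slice 4: Δl = 2.9/cos34.5° = 3.519 m; N'_4 = 190·cos34.5° = 156.6; c'Δl = 22.52; W sinα = 107.6
Slice 5: Δl = 1.4/cos53.4° = 2.348 m; N'_5 = 32·cos53.4° = 19.1; c'Δl = 15.03; W sinα = 25.7
Σc'Δl = 77.3 kN/m; ΣN' = 607.7 kN/m; ΣW sinα = 192.5 kN/m
Resisting = 77.3 + 607.7·tan33.4° = 77.3 + 400.7 = 478.0 kN/m
FS = 478.0 / 192.5 = 2.483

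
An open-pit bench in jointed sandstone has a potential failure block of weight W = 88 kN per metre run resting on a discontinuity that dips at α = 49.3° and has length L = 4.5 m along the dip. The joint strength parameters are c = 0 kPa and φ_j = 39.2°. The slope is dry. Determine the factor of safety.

Resolving the block weight along and normal to the plane and applying the Mohr–Coulomb strength on the joint:
N' = W cosα = 88·cos49.3° = 57.4 kN/m
Driving force T = W sinα = 88·sin49.3° = 66.7 kN/m
Resisting force R = c·L + N'·tanφ_j = 0·4.5 + 57.4·tan39.2° = 0.0 + 46.8 = 46.8 kN/m
FS = R / T = 46.8 / 66.7 = 0.702

FS = 0.70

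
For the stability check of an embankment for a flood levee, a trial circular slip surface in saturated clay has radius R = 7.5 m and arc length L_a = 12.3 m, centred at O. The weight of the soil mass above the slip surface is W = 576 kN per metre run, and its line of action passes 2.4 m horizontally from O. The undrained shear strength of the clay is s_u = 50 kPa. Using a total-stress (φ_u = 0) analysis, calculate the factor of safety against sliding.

Taking moments about the centre O, the resisting moment is provided by the undrained shear strength acting along the arc:
M_R = s_u·L_a·R = 50·12.30·7.5 = 4612.5 kN·m/m
M_D = W·d = 576·2.4 = 1382.4 kN·m/m
FS = M_R / M_D = 4612.5 / 1382.4 = 3.337

FS = 3.34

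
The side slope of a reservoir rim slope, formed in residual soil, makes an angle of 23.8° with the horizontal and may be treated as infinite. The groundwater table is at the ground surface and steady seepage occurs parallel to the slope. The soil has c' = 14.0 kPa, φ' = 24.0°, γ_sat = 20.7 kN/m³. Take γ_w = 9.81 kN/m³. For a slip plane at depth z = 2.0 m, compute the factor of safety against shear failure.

FS = 1.45

With seepage parallel to the slope and the water table at the surface, the effective normal stress on the slip plane uses the buoyant unit weight γ' = γ_sat − γ_w while the driving shear stress uses γ_sat:
FS = [c' + γ' z cos²β tanφ'] / [γ_sat z sinβ cosβ]
γ' = 20.7 − 9.81 = 10.89 kN/m³
Numerator = 14.0 + 10.89·2.0·cos²23.8°·tan24.0° = 14.0 + 10.89·2.0·0.8372·0.4452 = 22.118 kPa
Denominator = 20.7·2.0·sin23.8°·cos23.8° = 20.7·2.0·0.4035·0.9150 = 15.286 kPa
FS = 22.118 / 15.286 = 1.447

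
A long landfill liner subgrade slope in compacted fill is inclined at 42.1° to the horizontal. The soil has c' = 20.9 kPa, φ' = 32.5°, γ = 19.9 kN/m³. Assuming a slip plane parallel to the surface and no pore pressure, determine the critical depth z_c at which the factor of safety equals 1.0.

Setting FS = 1.00 in FS = [c' + γz cos²β tanφ'] / [γz sinβ cosβ] and solving for z:
z = c' / [γ cosβ (FS·sinβ − cosβ·tanφ')]
  = 20.9 / [19.9·cos42.1°·(1.00·sin42.1° − cos42.1°·tan32.5°)]
  = 20.9 / [19.9·0.7420·(1.00·0.6704 − 0.7420·0.6371)]
  = 20.9 / 2.9196 = 7.158 m

z_c = 7.16 m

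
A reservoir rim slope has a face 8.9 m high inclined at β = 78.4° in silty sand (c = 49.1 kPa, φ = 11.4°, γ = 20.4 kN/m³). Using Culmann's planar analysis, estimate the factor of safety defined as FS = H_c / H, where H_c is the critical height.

FS = 1.70

H_c = (4c/γ) · sinβ cosφ / [1 − cos(β − φ)]
    = (4·49.1/20.4) · sin78.4°·cos11.4° / [1 − cos67.0°]
    = 9.627 · 0.9602 / 0.6093 = 15.17 m
FS = H_c / H = 15.17 / 8.9 = 1.705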